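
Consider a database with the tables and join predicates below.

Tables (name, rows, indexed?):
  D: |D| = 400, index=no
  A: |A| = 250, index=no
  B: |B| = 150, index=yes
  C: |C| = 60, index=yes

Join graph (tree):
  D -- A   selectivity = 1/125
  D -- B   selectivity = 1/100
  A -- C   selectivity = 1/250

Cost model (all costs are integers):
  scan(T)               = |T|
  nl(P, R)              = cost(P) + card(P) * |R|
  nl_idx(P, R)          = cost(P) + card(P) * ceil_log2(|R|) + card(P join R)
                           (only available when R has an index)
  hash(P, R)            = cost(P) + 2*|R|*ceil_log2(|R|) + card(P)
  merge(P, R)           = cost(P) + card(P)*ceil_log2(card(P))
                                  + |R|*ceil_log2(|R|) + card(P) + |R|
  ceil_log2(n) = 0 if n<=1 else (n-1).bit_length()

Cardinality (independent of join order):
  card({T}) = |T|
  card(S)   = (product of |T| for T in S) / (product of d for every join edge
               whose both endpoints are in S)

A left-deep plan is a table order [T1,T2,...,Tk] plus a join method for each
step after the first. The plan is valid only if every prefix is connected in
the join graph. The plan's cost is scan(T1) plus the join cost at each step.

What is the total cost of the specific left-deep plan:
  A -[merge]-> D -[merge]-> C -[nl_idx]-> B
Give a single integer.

step 1: scan A: cost=250, card=250
step 2: join D via merge
    card(P join D) = 250*400/(125) = 800
    cost = 250 + 250*8 + 400*9 + 250 + 400 = 6500
step 3: join C via merge
    card(P join C) = 800*60/(250) = 192
    cost = 6500 + 800*10 + 60*6 + 800 + 60 = 15720
step 4: join B via nl_idx
    card(P join B) = 192*150/(100) = 288
    cost = 15720 + 192*8 + 288 = 17544

17544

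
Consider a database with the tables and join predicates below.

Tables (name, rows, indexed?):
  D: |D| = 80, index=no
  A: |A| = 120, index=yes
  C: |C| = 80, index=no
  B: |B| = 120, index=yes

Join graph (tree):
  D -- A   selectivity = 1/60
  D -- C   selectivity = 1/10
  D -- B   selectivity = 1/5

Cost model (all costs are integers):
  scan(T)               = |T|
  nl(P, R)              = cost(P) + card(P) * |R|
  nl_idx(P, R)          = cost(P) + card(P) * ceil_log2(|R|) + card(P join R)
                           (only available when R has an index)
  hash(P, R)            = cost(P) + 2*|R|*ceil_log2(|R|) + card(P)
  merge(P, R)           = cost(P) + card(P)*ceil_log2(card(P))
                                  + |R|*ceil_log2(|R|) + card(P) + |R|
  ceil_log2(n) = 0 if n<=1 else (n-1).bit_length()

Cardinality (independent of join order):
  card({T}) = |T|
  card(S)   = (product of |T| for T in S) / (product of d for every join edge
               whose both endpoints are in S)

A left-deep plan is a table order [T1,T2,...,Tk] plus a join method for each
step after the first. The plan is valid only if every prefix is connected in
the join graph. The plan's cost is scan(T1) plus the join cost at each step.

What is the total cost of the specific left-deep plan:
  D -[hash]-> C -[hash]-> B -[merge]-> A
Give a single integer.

step 1: scan D: cost=80, card=80
step 2: join C via hash
    card(P join C) = 80*80/(10) = 640
    cost = 80 + 2*80*7 + 80 = 1280
step 3: join B via hash
    card(P join B) = 640*120/(5) = 15360
    cost = 1280 + 2*120*7 + 640 = 3600
step 4: join A via merge
    card(P join A) = 15360*120/(60) = 30720
    cost = 3600 + 15360*14 + 120*7 + 15360 + 120 = 234960

234960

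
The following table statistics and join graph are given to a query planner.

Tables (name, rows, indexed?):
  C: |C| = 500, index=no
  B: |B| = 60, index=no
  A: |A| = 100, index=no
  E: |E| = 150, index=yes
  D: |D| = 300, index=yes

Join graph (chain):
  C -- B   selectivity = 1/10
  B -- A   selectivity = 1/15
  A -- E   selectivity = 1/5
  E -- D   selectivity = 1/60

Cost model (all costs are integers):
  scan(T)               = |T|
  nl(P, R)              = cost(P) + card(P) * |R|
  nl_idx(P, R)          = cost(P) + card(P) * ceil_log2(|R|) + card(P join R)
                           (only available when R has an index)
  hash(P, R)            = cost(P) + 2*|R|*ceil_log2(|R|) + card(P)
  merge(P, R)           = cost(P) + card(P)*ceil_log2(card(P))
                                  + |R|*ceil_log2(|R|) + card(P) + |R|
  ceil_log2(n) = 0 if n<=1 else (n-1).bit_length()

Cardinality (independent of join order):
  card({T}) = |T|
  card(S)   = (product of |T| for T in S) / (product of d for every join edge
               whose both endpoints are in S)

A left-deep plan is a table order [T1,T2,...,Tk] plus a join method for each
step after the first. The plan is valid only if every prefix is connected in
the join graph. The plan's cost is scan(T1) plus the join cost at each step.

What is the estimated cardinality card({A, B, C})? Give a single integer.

Tables in S: A(100), B(60), C(500)
Edges inside S: C-B(d=10), B-A(d=15)
numerator = 100 * 60 * 500 = 3000000
denominator = 10 * 15 = 150
card(S) = 3000000 / 150 = 20000

20000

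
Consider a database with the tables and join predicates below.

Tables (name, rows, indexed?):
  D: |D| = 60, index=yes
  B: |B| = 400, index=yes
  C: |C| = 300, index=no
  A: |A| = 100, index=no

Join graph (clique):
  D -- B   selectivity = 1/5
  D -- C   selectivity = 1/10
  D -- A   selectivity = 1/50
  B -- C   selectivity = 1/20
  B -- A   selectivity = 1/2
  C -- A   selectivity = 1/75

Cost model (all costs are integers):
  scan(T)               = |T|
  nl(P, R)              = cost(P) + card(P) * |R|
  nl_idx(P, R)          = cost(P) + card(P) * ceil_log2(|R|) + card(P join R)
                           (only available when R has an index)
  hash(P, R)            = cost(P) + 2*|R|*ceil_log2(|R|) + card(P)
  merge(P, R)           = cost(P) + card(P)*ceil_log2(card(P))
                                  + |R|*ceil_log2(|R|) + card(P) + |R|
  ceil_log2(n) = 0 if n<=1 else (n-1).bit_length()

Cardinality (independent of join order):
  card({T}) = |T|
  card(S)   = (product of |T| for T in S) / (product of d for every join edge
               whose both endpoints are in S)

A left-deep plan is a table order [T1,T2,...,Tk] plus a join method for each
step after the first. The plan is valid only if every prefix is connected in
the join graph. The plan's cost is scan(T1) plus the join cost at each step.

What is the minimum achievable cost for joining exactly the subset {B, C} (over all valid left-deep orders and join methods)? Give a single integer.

Selinger DP over subsets of {B,C}:
  {B}: scan cost=400, card=400
  {C}: scan cost=300, card=300
  {BC}: card=6000; try (C,hash)→6200, (B,merge)→7300, (C,merge)→7400, (B,hash)→7800, (B,nl_idx)→9000, (B,nl)→120300 …(+1); best=6200 via (C,hash)

6200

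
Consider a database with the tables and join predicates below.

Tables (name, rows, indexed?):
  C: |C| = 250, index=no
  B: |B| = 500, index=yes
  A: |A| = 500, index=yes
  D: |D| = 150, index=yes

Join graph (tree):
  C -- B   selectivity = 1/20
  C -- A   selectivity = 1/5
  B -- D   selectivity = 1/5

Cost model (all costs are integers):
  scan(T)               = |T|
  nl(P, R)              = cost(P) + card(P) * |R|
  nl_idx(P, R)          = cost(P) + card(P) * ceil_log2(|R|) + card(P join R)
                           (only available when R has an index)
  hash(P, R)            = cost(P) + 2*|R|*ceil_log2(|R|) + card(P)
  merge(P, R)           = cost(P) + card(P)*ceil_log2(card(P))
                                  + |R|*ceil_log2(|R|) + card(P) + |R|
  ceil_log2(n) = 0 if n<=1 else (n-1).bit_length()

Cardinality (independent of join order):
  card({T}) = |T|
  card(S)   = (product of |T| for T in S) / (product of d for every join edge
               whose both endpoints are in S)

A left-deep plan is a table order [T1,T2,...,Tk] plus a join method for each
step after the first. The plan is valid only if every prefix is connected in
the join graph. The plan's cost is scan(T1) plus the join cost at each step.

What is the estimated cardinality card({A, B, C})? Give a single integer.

625000

Tables in S: A(500), B(500), C(250)
Edges inside S: C-B(d=20), C-A(d=5)
numerator = 500 * 500 * 250 = 62500000
denominator = 20 * 5 = 100
card(S) = 62500000 / 100 = 625000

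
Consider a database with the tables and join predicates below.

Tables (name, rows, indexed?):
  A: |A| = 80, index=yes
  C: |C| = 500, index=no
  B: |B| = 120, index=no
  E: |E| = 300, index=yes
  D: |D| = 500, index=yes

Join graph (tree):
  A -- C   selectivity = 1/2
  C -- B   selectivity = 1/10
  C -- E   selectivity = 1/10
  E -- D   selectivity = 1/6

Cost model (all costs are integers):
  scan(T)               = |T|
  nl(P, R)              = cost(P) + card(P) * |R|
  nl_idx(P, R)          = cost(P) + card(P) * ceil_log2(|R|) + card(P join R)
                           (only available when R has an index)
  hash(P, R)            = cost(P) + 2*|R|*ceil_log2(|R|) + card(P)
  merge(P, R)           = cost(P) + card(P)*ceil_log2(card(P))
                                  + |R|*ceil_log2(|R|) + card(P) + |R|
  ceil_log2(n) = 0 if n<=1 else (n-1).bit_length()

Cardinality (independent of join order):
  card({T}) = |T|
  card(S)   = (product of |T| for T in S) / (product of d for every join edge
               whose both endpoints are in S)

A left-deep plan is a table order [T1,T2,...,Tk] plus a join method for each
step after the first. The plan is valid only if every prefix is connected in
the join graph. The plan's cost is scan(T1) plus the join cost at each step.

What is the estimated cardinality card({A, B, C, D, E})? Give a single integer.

600000000

Tables in S: A(80), B(120), C(500), D(500), E(300)
Edges inside S: A-C(d=2), C-B(d=10), C-E(d=10), E-D(d=6)
numerator = 80 * 120 * 500 * 500 * 300 = 720000000000
denominator = 2 * 10 * 10 * 6 = 1200
card(S) = 720000000000 / 1200 = 600000000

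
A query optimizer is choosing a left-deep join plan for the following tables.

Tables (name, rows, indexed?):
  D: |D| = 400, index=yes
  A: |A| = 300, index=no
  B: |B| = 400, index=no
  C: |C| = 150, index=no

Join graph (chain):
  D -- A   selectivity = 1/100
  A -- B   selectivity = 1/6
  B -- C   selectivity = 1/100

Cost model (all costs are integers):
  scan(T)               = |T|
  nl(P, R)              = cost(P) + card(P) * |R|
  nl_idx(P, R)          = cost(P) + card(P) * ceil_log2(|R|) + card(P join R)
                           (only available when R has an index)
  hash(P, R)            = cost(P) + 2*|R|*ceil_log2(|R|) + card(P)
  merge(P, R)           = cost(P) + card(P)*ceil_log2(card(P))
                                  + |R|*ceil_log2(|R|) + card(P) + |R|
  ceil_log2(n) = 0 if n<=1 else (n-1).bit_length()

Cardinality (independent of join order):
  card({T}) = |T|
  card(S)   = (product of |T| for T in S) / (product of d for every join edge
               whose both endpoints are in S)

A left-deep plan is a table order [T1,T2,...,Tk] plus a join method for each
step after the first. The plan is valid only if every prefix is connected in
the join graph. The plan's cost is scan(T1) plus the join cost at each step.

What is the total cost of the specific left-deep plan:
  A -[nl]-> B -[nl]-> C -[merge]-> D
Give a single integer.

step 1: scan A: cost=300, card=300
step 2: join B via nl
    card(P join B) = 300*400/(6) = 20000
    cost = 300 + 300*400 = 120300
step 3: join C via nl
    card(P join C) = 20000*150/(100) = 30000
    cost = 120300 + 20000*150 = 3120300
step 4: join D via merge
    card(P join D) = 30000*400/(100) = 120000
    cost = 3120300 + 30000*15 + 400*9 + 30000 + 400 = 3604300

3604300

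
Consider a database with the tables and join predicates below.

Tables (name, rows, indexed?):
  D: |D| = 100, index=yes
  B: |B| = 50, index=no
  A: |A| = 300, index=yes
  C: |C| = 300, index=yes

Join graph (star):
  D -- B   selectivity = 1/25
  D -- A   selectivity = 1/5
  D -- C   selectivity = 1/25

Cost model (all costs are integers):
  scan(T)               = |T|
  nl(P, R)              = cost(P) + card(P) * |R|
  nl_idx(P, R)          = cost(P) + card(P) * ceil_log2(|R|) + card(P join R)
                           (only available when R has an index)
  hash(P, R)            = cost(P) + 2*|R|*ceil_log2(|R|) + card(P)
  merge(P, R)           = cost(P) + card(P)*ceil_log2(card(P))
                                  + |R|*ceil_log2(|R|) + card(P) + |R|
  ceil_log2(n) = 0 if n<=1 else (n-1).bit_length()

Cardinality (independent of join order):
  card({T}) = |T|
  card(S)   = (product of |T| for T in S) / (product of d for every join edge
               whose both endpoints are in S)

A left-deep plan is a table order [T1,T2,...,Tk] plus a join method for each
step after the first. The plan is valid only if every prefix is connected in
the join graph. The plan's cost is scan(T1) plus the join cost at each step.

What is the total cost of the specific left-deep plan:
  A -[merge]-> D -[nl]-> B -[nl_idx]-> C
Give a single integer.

556100

step 1: scan A: cost=300, card=300
step 2: join D via merge
    card(P join D) = 300*100/(5) = 6000
    cost = 300 + 300*9 + 100*7 + 300 + 100 = 4100
step 3: join B via nl
    card(P join B) = 6000*50/(25) = 12000
    cost = 4100 + 6000*50 = 304100
step 4: join C via nl_idx
    card(P join C) = 12000*300/(25) = 144000
    cost = 304100 + 12000*9 + 144000 = 556100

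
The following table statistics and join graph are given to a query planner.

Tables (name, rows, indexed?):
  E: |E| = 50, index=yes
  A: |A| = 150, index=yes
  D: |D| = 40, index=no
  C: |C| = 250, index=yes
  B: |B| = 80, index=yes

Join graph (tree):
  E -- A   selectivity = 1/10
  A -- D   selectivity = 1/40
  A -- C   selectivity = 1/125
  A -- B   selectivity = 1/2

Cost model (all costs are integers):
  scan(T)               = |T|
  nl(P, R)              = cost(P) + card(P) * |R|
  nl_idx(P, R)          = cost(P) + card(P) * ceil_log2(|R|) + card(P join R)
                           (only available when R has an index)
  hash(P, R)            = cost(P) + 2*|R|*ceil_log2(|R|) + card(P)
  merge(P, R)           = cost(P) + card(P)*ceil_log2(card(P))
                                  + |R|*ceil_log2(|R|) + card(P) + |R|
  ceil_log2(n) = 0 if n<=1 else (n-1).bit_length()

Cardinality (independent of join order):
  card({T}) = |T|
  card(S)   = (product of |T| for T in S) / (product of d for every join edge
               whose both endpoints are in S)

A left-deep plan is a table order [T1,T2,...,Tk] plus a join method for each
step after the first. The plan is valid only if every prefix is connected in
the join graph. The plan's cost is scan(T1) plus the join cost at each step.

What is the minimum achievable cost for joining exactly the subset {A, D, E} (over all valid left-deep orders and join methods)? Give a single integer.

Selinger DP over subsets of {A,D,E}:
  {E}: scan cost=50, card=50
  {A}: scan cost=150, card=150
  {D}: scan cost=40, card=40
  {AE}: card=750; try (E,hash)→900, (A,nl_idx)→1200, (A,merge)→1750, (E,nl_idx)→1800, (E,merge)→1850, (A,hash)→2500 …(+2); best=900 via (E,hash)
  {AD}: card=150; try (A,nl_idx)→510, (D,hash)→780, (A,merge)→1670, (D,merge)→1780, (A,hash)→2480, (A,nl)→6040 …(+1); best=510 via (A,nl_idx)
  {ADE}: card=750; try (E,hash)→1260, (D,hash)→2130, (E,nl_idx)→2160, (E,merge)→2210, (E,nl)→8010, (D,merge)→9430 …(+1); best=1260 via (E,hash)

1260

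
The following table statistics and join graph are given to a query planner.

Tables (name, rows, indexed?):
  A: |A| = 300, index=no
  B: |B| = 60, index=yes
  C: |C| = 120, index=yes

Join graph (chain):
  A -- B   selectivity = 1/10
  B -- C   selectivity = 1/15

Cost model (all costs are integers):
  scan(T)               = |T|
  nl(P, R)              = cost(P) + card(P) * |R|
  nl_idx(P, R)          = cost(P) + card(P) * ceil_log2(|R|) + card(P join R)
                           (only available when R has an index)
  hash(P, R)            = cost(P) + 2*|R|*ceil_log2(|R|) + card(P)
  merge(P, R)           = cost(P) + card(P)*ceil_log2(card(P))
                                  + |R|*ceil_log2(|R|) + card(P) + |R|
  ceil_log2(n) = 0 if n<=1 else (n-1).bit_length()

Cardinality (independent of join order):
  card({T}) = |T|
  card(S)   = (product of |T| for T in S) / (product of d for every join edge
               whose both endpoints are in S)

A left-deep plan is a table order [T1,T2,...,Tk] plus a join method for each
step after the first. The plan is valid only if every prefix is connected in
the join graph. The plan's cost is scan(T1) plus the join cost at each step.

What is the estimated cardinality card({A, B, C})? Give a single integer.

Tables in S: A(300), B(60), C(120)
Edges inside S: A-B(d=10), B-C(d=15)
numerator = 300 * 60 * 120 = 2160000
denominator = 10 * 15 = 150
card(S) = 2160000 / 150 = 14400

14400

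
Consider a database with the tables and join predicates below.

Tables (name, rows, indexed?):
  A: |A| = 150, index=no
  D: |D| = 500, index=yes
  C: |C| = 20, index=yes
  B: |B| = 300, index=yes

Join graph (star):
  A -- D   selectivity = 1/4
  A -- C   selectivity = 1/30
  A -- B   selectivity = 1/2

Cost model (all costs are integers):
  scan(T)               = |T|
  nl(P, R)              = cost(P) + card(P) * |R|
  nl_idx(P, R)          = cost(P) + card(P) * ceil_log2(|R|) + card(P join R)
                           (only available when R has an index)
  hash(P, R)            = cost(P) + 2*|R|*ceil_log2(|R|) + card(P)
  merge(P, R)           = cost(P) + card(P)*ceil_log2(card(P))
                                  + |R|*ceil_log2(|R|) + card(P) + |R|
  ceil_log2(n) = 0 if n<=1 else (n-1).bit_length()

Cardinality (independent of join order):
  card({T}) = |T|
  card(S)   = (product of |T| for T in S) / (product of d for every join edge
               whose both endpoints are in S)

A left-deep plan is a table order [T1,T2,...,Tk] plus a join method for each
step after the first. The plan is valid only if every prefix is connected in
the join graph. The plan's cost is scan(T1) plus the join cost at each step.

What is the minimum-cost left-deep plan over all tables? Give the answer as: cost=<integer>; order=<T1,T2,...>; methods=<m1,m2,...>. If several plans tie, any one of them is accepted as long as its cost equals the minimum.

Selinger DP (subsets sized 1..n):
  {A}: scan cost=150, card=150
  {D}: scan cost=500, card=500
  {C}: scan cost=20, card=20
  {B}: scan cost=300, card=300
  {AD}: card=18750; try (A,hash)→3400, (D,merge)→6500, (A,merge)→6850, (D,hash)→9300, (D,nl_idx)→20250, (D,nl)→75150 …(+1); best=3400 via (A,hash)
  {AC}: card=100; try (C,hash)→500, (C,nl_idx)→1000, (A,merge)→1490, (C,merge)→1620, (A,hash)→2440, (A,nl)→3020 …(+1); best=500 via (C,hash)
  {AB}: card=22500; try (A,hash)→3000, (B,merge)→4500, (A,merge)→4650, (B,hash)→5700, (B,nl_idx)→24000, (B,nl)→45150 …(+1); best=3000 via (A,hash)
  {ACD}: card=12500; try (D,merge)→6300, (D,hash)→9600, (D,nl_idx)→13900, (C,hash)→22350, (D,nl)→50500, (C,nl_idx)→109650 …(+2); best=6300 via (D,merge)
  {ABD}: card=2812500; try (B,hash)→27550, (D,hash)→34500, (B,merge)→306400, (D,merge)→368000, (B,nl_idx)→2984650, (D,nl_idx)→3018000 …(+2); best=27550 via (B,hash)
  {ABC}: card=15000; try (B,merge)→4300, (B,hash)→6000, (B,nl_idx)→16400, (C,hash)→25700, (B,nl)→30500, (C,nl_idx)→130500 …(+2); best=4300 via (B,merge)
  {ABCD}: card=1875000; try (B,hash)→24200, (D,hash)→28300, (B,merge)→196800, (D,merge)→234300, (B,nl_idx)→1993800, (D,nl_idx)→2014300 …(+6); best=24200 via (B,hash)

cost=24200; order=A,C,D,B; methods=hash,merge,hash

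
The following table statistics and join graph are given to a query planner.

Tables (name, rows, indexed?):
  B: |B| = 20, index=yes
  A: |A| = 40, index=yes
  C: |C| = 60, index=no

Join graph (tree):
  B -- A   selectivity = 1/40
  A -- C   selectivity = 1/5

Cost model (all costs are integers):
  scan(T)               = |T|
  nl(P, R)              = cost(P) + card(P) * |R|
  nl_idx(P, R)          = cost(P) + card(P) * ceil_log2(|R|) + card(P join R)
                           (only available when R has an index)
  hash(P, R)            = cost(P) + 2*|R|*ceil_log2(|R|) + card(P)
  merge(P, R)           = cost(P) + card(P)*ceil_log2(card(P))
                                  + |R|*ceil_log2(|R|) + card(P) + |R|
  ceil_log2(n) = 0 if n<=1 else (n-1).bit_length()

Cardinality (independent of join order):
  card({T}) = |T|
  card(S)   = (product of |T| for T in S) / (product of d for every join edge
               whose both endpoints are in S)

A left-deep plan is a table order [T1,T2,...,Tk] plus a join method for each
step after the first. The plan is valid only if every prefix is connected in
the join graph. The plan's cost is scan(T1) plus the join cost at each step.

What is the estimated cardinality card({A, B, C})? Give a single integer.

Tables in S: A(40), B(20), C(60)
Edges inside S: B-A(d=40), A-C(d=5)
numerator = 40 * 20 * 60 = 48000
denominator = 40 * 5 = 200
card(S) = 48000 / 200 = 240

240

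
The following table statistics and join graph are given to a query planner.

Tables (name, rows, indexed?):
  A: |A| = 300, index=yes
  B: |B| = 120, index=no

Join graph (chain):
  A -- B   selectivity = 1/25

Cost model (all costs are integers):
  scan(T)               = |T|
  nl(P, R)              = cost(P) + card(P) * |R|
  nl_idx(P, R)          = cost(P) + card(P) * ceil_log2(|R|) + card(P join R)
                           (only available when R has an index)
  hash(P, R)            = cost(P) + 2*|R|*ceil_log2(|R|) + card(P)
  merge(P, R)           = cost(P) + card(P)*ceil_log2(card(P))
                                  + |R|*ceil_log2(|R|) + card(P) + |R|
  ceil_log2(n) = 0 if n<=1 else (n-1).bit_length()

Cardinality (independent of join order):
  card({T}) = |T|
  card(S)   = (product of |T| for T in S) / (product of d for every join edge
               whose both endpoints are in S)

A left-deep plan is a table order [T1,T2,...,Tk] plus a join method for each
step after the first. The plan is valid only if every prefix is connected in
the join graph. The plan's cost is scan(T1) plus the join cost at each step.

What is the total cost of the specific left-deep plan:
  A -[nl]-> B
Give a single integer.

36300

step 1: scan A: cost=300, card=300
step 2: join B via nl
    card(P join B) = 300*120/(25) = 1440
    cost = 300 + 300*120 = 36300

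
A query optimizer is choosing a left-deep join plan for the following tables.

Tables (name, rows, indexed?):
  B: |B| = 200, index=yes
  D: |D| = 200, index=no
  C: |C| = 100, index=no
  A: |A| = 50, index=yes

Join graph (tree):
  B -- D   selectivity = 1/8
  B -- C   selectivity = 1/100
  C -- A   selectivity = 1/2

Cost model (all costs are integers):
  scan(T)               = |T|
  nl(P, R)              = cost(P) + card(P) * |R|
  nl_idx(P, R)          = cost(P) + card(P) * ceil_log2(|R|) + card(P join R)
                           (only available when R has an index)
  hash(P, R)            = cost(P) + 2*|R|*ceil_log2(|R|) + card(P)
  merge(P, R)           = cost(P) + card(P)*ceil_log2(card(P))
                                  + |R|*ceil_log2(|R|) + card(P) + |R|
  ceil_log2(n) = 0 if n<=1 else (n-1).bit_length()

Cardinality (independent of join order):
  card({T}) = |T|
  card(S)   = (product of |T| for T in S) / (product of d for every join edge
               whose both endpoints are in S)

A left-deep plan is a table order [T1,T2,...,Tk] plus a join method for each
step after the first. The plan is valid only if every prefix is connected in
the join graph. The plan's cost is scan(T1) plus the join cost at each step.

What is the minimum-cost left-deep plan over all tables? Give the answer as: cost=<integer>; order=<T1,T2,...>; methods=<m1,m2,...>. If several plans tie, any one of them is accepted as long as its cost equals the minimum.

cost=10100; order=C,B,A,D; methods=nl_idx,hash,hash

Selinger DP (subsets sized 1..n):
  {B}: scan cost=200, card=200
  {D}: scan cost=200, card=200
  {C}: scan cost=100, card=100
  {A}: scan cost=50, card=50
  {BD}: card=5000; try (D,hash)→3600, (B,hash)→3600, (D,merge)→3800, (B,merge)→3800, (B,nl_idx)→6800, (D,nl)→40200 …(+1); best=3600 via (D,hash)
  {BC}: card=200; try (B,nl_idx)→1100, (C,hash)→1800, (B,merge)→2700, (C,merge)→2800, (B,hash)→3400, (B,nl)→20100 …(+1); best=1100 via (B,nl_idx)
  {AC}: card=2500; try (A,hash)→800, (C,merge)→1200, (A,merge)→1250, (C,hash)→1500, (A,nl_idx)→3200, (C,nl)→5050 …(+1); best=800 via (A,hash)
  {BCD}: card=5000; try (D,hash)→4500, (D,merge)→4700, (C,hash)→10000, (D,nl)→41100, (C,merge)→74400, (C,nl)→503600; best=4500 via (D,hash)
  {ABC}: card=5000; try (A,hash)→1900, (A,merge)→3250, (B,hash)→6500, (A,nl_idx)→7300, (A,nl)→11100, (B,nl_idx)→25800 …(+2); best=1900 via (A,hash)
  {ABCD}: card=125000; try (D,hash)→10100, (A,hash)→10100, (D,merge)→73700, (A,merge)→74850, (A,nl_idx)→159500, (A,nl)→254500 …(+1); best=10100 via (D,hash)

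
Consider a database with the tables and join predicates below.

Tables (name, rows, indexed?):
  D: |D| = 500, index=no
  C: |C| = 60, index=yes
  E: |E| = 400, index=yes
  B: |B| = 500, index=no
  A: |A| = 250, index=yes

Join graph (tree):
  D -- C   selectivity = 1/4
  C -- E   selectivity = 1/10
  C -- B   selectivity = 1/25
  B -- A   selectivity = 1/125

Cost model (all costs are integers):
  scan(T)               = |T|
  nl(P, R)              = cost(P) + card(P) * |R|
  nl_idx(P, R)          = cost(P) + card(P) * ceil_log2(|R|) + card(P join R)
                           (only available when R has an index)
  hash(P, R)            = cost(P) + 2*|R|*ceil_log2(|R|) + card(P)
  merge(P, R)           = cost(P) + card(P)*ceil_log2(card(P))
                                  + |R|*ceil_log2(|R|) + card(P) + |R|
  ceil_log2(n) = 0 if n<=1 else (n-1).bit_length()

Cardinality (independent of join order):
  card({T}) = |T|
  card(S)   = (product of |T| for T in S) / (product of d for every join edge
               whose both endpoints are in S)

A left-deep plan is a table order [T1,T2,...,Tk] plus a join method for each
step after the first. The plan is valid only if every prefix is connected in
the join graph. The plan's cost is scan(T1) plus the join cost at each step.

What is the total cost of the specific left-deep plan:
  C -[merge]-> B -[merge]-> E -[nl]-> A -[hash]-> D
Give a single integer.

12128880

step 1: scan C: cost=60, card=60
step 2: join B via merge
    card(P join B) = 60*500/(25) = 1200
    cost = 60 + 60*6 + 500*9 + 60 + 500 = 5480
step 3: join E via merge
    card(P join E) = 1200*400/(10) = 48000
    cost = 5480 + 1200*11 + 400*9 + 1200 + 400 = 23880
step 4: join A via nl
    card(P join A) = 48000*250/(125) = 96000
    cost = 23880 + 48000*250 = 12023880
step 5: join D via hash
    card(P join D) = 96000*500/(4) = 12000000
    cost = 12023880 + 2*500*9 + 96000 = 12128880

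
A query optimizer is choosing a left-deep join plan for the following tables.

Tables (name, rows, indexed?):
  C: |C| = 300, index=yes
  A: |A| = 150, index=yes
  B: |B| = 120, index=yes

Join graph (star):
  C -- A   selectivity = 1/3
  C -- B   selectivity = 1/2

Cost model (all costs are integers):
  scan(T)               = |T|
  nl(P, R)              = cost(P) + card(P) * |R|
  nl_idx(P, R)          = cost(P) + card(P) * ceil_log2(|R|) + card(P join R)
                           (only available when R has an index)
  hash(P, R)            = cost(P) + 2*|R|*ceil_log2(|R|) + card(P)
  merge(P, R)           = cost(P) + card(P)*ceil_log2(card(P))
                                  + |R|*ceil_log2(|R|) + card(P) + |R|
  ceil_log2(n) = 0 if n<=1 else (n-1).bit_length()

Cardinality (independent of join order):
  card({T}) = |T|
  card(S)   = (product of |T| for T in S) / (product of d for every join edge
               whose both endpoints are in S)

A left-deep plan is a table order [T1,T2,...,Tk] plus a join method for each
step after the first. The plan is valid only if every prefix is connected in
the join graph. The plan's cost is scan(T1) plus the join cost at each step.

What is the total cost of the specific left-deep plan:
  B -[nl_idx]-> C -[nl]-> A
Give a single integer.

2719200

step 1: scan B: cost=120, card=120
step 2: join C via nl_idx
    card(P join C) = 120*300/(2) = 18000
    cost = 120 + 120*9 + 18000 = 19200
step 3: join A via nl
    card(P join A) = 18000*150/(3) = 900000
    cost = 19200 + 18000*150 = 2719200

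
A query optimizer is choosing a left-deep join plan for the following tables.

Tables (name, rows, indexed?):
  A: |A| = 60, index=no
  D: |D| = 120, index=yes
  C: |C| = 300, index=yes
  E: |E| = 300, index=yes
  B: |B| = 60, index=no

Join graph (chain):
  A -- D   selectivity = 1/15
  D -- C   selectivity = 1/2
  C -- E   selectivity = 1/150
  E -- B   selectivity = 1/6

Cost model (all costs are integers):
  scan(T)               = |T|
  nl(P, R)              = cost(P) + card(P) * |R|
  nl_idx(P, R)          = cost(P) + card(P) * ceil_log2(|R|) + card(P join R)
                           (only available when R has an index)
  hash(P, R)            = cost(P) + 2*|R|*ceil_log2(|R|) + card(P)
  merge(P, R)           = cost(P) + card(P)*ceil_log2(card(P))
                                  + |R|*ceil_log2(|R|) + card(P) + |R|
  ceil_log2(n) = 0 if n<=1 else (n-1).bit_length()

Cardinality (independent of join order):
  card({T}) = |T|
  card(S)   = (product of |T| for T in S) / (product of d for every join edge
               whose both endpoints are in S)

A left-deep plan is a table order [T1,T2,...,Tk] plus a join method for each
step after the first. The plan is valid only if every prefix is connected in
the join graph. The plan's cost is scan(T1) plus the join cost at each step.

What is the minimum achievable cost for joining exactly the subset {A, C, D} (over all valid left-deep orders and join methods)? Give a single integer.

6840

Selinger DP over subsets of {A,C,D}:
  {A}: scan cost=60, card=60
  {D}: scan cost=120, card=120
  {C}: scan cost=300, card=300
  {AD}: card=480; try (D,nl_idx)→960, (A,hash)→960, (D,merge)→1440, (A,merge)→1500, (D,hash)→1800, (D,nl)→7260 …(+1); best=960 via (D,nl_idx)
  {CD}: card=18000; try (D,hash)→2280, (C,merge)→4080, (D,merge)→4260, (C,hash)→5640, (C,nl_idx)→19200, (D,nl_idx)→20400 …(+2); best=2280 via (D,hash)
  {ACD}: card=72000; try (C,hash)→6840, (C,merge)→8760, (A,hash)→21000, (C,nl_idx)→77280, (C,nl)→144960, (A,merge)→290700 …(+1); best=6840 via (C,hash)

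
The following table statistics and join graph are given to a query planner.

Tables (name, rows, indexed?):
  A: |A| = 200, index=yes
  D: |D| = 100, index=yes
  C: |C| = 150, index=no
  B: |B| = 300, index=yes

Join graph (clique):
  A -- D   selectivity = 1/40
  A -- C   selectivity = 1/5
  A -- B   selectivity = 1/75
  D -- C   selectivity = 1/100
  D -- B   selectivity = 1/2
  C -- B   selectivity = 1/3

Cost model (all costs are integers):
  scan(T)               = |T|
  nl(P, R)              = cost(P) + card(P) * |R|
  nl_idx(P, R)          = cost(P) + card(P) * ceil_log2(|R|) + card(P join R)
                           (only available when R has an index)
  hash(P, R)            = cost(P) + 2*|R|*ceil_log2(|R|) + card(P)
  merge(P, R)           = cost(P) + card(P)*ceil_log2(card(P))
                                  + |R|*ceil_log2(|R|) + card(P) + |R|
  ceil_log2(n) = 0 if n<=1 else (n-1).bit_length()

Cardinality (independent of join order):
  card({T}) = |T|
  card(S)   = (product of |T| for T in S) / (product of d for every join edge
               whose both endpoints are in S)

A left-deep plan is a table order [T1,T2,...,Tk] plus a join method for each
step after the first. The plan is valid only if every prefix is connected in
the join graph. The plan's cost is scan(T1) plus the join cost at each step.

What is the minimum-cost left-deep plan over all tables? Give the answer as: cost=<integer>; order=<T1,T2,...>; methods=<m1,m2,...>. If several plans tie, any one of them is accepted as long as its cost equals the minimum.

Selinger DP (subsets sized 1..n):
  {A}: scan cost=200, card=200
  {D}: scan cost=100, card=100
  {C}: scan cost=150, card=150
  {B}: scan cost=300, card=300
  {AD}: card=500; try (A,nl_idx)→1400, (D,hash)→1800, (D,nl_idx)→2100, (A,merge)→2700, (D,merge)→2800, (A,hash)→3400 …(+2); best=1400 via (A,nl_idx)
  {AC}: card=6000; try (C,hash)→2800, (A,merge)→3300, (C,merge)→3350, (A,hash)→3500, (A,nl_idx)→7350, (A,nl)→30150 …(+1); best=2800 via (C,hash)
  {AB}: card=800; try (B,nl_idx)→2800, (A,nl_idx)→3500, (A,hash)→3800, (B,merge)→5000, (A,merge)→5100, (B,hash)→5800 …(+2); best=2800 via (B,nl_idx)
  {CD}: card=150; try (D,nl_idx)→1350, (D,hash)→1700, (C,merge)→2250, (D,merge)→2300, (C,hash)→2600, (C,nl)→15100 …(+1); best=1350 via (D,nl_idx)
  {BD}: card=15000; try (D,hash)→2000, (B,merge)→3900, (D,merge)→4100, (B,hash)→5600, (B,nl_idx)→16000, (D,nl_idx)→17400 …(+2); best=2000 via (D,hash)
  {BC}: card=15000; try (C,hash)→3000, (B,merge)→4500, (C,merge)→4650, (B,hash)→5700, (B,nl_idx)→16500, (B,nl)→45150 …(+1); best=3000 via (C,hash)
  {ACD}: card=150; try (A,nl_idx)→2700, (C,hash)→4300, (A,merge)→4500, (A,hash)→4700, (C,merge)→7750, (D,hash)→10200 …(+5); best=2700 via (A,nl_idx)
  {ABD}: card=1000; try (D,hash)→5000, (B,nl_idx)→6900, (B,hash)→7300, (D,nl_idx)→9400, (B,merge)→9400, (D,merge)→12400 …(+6); best=5000 via (D,hash)
  {ABC}: card=8000; try (C,hash)→6000, (C,merge)→12950, (B,hash)→14200, (A,hash)→21200, (B,nl_idx)→64800, (B,merge)→89800 …(+5); best=6000 via (C,hash)
  {BCD}: card=7500; try (B,merge)→5700, (B,hash)→6900, (B,nl_idx)→10200, (D,hash)→19400, (C,hash)→19400, (B,nl)→46350 …(+5); best=5700 via (B,merge)
  {ABCD}: card=100; try (B,nl_idx)→4150, (B,merge)→7050, (B,hash)→8250, (C,hash)→8400, (D,hash)→15400, (A,hash)→16400 …(+9); best=4150 via (B,nl_idx)

cost=4150; order=C,D,A,B; methods=nl_idx,nl_idx,nl_idx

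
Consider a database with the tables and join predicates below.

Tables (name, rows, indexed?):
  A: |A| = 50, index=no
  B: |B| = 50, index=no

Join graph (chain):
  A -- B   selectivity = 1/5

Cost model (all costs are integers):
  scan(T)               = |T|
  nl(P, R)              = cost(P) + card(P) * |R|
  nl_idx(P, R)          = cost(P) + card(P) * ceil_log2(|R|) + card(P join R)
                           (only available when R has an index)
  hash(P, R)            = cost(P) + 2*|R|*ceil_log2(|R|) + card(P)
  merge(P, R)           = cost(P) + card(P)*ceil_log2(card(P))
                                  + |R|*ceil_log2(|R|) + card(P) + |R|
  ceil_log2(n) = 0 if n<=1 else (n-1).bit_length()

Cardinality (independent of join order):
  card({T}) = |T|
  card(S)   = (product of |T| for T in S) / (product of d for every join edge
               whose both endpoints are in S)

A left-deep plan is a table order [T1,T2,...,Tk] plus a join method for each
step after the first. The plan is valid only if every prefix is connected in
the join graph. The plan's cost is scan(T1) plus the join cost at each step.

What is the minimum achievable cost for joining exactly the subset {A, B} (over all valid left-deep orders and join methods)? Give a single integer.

700

Selinger DP over subsets of {A,B}:
  {A}: scan cost=50, card=50
  {B}: scan cost=50, card=50
  {AB}: card=500; try (B,hash)→700, (A,hash)→700, (B,merge)→750, (A,merge)→750, (B,nl)→2550, (A,nl)→2550; best=700 via (B,hash)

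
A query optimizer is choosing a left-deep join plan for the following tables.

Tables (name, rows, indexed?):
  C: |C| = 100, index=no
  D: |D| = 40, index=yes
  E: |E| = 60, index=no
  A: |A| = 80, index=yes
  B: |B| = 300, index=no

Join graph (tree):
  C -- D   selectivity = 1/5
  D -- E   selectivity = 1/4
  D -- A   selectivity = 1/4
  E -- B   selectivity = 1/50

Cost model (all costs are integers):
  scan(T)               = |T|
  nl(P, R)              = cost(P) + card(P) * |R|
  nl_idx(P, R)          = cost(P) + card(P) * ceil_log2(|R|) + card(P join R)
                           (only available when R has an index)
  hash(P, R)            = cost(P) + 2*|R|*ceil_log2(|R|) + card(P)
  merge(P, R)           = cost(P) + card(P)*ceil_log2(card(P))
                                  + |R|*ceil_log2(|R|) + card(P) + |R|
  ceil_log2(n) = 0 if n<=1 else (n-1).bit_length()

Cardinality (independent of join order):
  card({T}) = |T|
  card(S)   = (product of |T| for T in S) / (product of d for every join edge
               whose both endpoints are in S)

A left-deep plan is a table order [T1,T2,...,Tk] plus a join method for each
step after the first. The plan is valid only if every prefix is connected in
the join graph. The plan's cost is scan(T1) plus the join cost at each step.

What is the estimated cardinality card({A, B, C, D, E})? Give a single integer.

Tables in S: A(80), B(300), C(100), D(40), E(60)
Edges inside S: C-D(d=5), D-E(d=4), D-A(d=4), E-B(d=50)
numerator = 80 * 300 * 100 * 40 * 60 = 5760000000
denominator = 5 * 4 * 4 * 50 = 4000
card(S) = 5760000000 / 4000 = 1440000

1440000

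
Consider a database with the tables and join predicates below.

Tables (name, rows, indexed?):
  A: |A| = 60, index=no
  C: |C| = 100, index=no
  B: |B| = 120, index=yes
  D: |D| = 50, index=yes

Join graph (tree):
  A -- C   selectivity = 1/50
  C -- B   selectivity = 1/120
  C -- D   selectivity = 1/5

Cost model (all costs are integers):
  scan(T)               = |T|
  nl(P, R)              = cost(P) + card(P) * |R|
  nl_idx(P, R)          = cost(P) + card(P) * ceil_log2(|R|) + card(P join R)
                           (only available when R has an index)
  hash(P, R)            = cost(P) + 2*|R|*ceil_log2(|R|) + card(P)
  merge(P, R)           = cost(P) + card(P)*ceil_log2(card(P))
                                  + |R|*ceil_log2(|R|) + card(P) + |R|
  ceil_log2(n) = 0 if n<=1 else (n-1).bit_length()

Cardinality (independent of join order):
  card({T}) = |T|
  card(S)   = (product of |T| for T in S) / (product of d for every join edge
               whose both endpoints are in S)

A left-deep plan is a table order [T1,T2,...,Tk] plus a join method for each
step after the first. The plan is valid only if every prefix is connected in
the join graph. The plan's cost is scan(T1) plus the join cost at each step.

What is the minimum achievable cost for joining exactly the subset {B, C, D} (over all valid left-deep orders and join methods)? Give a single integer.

1600

Selinger DP over subsets of {B,C,D}:
  {C}: scan cost=100, card=100
  {B}: scan cost=120, card=120
  {D}: scan cost=50, card=50
  {BC}: card=100; try (B,nl_idx)→900, (C,hash)→1640, (B,merge)→1860, (C,merge)→1880, (B,hash)→1880, (B,nl)→12100 …(+1); best=900 via (B,nl_idx)
  {CD}: card=1000; try (D,hash)→800, (C,merge)→1200, (D,merge)→1250, (C,hash)→1500, (D,nl_idx)→1700, (C,nl)→5050 …(+1); best=800 via (D,hash)
  {BCD}: card=1000; try (D,hash)→1600, (D,merge)→2050, (D,nl_idx)→2500, (B,hash)→3480, (D,nl)→5900, (B,nl_idx)→8800 …(+2); best=1600 via (D,hash)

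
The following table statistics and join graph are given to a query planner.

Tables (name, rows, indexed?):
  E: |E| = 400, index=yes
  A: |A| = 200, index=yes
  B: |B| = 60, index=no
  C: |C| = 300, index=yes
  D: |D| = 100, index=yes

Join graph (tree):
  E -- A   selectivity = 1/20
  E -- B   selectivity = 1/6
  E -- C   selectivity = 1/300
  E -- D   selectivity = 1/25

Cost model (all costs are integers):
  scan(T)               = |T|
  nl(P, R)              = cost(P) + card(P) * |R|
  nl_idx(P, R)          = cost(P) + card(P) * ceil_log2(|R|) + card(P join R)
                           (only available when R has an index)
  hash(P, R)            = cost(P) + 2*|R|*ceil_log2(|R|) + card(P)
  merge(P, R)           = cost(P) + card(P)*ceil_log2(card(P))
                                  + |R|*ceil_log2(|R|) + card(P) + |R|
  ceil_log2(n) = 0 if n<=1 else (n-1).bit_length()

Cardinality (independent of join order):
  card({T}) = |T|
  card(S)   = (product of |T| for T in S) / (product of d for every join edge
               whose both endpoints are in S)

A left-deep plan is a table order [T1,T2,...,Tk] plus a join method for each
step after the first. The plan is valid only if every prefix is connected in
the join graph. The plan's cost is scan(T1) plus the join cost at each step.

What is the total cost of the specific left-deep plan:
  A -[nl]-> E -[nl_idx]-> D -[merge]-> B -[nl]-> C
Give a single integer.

48364620

step 1: scan A: cost=200, card=200
step 2: join E via nl
    card(P join E) = 200*400/(20) = 4000
    cost = 200 + 200*400 = 80200
step 3: join D via nl_idx
    card(P join D) = 4000*100/(25) = 16000
    cost = 80200 + 4000*7 + 16000 = 124200
step 4: join B via merge
    card(P join B) = 16000*60/(6) = 160000
    cost = 124200 + 16000*14 + 60*6 + 16000 + 60 = 364620
step 5: join C via nl
    card(P join C) = 160000*300/(300) = 160000
    cost = 364620 + 160000*300 = 48364620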